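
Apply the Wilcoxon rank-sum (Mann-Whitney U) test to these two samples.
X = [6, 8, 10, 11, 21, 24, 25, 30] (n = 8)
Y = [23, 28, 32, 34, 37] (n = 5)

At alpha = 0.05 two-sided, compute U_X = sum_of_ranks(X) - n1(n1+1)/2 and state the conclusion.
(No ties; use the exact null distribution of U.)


Step 1: Combine and sort all 13 observations; assign midranks.
sorted (value, group): (6,X), (8,X), (10,X), (11,X), (21,X), (23,Y), (24,X), (25,X), (28,Y), (30,X), (32,Y), (34,Y), (37,Y)
ranks: 6->1, 8->2, 10->3, 11->4, 21->5, 23->6, 24->7, 25->8, 28->9, 30->10, 32->11, 34->12, 37->13
Step 2: Rank sum for X: R1 = 1 + 2 + 3 + 4 + 5 + 7 + 8 + 10 = 40.
Step 3: U_X = R1 - n1(n1+1)/2 = 40 - 8*9/2 = 40 - 36 = 4.
       U_Y = n1*n2 - U_X = 40 - 4 = 36.
Step 4: No ties, so the exact null distribution of U (based on enumerating the C(13,8) = 1287 equally likely rank assignments) gives the two-sided p-value.
Step 5: p-value = 0.018648; compare to alpha = 0.05. reject H0.

U_X = 4, p = 0.018648, reject H0 at alpha = 0.05.


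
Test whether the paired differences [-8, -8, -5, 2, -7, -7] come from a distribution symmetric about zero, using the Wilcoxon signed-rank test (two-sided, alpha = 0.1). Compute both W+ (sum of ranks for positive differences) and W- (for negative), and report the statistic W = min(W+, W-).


Step 1: Drop any zero differences (none here) and take |d_i|.
|d| = [8, 8, 5, 2, 7, 7]
Step 2: Midrank |d_i| (ties get averaged ranks).
ranks: |8|->5.5, |8|->5.5, |5|->2, |2|->1, |7|->3.5, |7|->3.5
Step 3: Attach original signs; sum ranks with positive sign and with negative sign.
W+ = 1 = 1
W- = 5.5 + 5.5 + 2 + 3.5 + 3.5 = 20
(Check: W+ + W- = 21 should equal n(n+1)/2 = 21.)
Step 4: Test statistic W = min(W+, W-) = 1.
Step 5: Ties in |d|, so use the tie-corrected normal approximation.
        E[W] = n(n+1)/4 = 6*7/4 = 10.5.
        Tie groups: |d|=7 (t=2), |d|=8 (t=2); sum(t^3 - t) = 12.
        Var[W] = n(n+1)(2n+1)/24 - sum(t^3-t)/48 = 546/24 - 12/48 = 22.5.
        z = (W - E[W]) / sqrt(Var[W]) = (1 - 10.5) / 4.7434 = -2.0028.
        Two-sided p = 2*Phi(z) = 0.045201.
Step 6: alpha = 0.1. reject H0.

W+ = 1, W- = 20, W = min = 1, p = 0.045201, reject H0.


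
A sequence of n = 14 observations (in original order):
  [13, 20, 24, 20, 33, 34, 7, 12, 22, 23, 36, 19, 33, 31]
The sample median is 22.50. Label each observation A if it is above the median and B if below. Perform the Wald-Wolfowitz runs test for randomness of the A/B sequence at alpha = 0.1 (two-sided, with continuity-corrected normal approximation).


Step 1: Compute median = 22.50; label A = above, B = below.
Labels in order: BBABAABBBAABAA  (n_A = 7, n_B = 7)
Step 2: Count runs R = 8.
Step 3: Under H0 (random ordering), E[R] = 2*n_A*n_B/(n_A+n_B) + 1 = 2*7*7/14 + 1 = 8.0000.
        Var[R] = 2*n_A*n_B*(2*n_A*n_B - n_A - n_B) / ((n_A+n_B)^2 * (n_A+n_B-1)) = 8232/2548 = 3.2308.
        SD[R] = 1.7974.
Step 4: R = E[R], so z = 0 with no continuity correction.
Step 5: Two-sided p-value via normal approximation = 2*(1 - Phi(|z|)) = 1.000000.
Step 6: alpha = 0.1. fail to reject H0.

R = 8, z = 0.0000, p = 1.000000, fail to reject H0.


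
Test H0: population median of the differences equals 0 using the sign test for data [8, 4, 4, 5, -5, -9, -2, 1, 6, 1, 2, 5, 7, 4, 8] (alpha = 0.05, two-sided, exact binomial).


Step 1: Discard zero differences. Original n = 15; n_eff = number of nonzero differences = 15.
Nonzero differences (with sign): +8, +4, +4, +5, -5, -9, -2, +1, +6, +1, +2, +5, +7, +4, +8
Step 2: Count signs: positive = 12, negative = 3.
Step 3: Under H0: P(positive) = 0.5, so the number of positives S ~ Bin(15, 0.5).
Step 4: Two-sided exact p-value = sum of Bin(15,0.5) probabilities at or below the observed probability = 0.035156.
Step 5: alpha = 0.05. reject H0.

n_eff = 15, pos = 12, neg = 3, p = 0.035156, reject H0.


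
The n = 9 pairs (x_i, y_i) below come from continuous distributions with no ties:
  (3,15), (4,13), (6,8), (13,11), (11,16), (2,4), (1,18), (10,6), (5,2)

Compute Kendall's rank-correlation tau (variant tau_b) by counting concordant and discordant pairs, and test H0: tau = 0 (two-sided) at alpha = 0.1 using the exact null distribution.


Step 1: Enumerate the 36 unordered pairs (i,j) with i<j and classify each by sign(x_j-x_i) * sign(y_j-y_i).
  (1,2):dx=+1,dy=-2->D; (1,3):dx=+3,dy=-7->D; (1,4):dx=+10,dy=-4->D; (1,5):dx=+8,dy=+1->C
  (1,6):dx=-1,dy=-11->C; (1,7):dx=-2,dy=+3->D; (1,8):dx=+7,dy=-9->D; (1,9):dx=+2,dy=-13->D
  (2,3):dx=+2,dy=-5->D; (2,4):dx=+9,dy=-2->D; (2,5):dx=+7,dy=+3->C; (2,6):dx=-2,dy=-9->C
  (2,7):dx=-3,dy=+5->D; (2,8):dx=+6,dy=-7->D; (2,9):dx=+1,dy=-11->D; (3,4):dx=+7,dy=+3->C
  (3,5):dx=+5,dy=+8->C; (3,6):dx=-4,dy=-4->C; (3,7):dx=-5,dy=+10->D; (3,8):dx=+4,dy=-2->D
  (3,9):dx=-1,dy=-6->C; (4,5):dx=-2,dy=+5->D; (4,6):dx=-11,dy=-7->C; (4,7):dx=-12,dy=+7->D
  (4,8):dx=-3,dy=-5->C; (4,9):dx=-8,dy=-9->C; (5,6):dx=-9,dy=-12->C; (5,7):dx=-10,dy=+2->D
  (5,8):dx=-1,dy=-10->C; (5,9):dx=-6,dy=-14->C; (6,7):dx=-1,dy=+14->D; (6,8):dx=+8,dy=+2->C
  (6,9):dx=+3,dy=-2->D; (7,8):dx=+9,dy=-12->D; (7,9):dx=+4,dy=-16->D; (8,9):dx=-5,dy=-4->C
Step 2: C = 16, D = 20, total pairs = 36.
Step 3: tau = (C - D)/(n(n-1)/2) = (16 - 20)/36 = -0.111111.
Step 4: Exact two-sided p-value (enumerate n! = 362880 permutations of y under H0): p = 0.761414.
Step 5: alpha = 0.1. fail to reject H0.

tau_b = -0.1111 (C=16, D=20), p = 0.761414, fail to reject H0.


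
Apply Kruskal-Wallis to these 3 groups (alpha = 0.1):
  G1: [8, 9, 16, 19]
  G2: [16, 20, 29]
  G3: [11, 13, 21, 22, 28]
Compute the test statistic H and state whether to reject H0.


Step 1: Combine all N = 12 observations and assign midranks.
sorted (value, group, rank): (8,G1,1), (9,G1,2), (11,G3,3), (13,G3,4), (16,G1,5.5), (16,G2,5.5), (19,G1,7), (20,G2,8), (21,G3,9), (22,G3,10), (28,G3,11), (29,G2,12)
Step 2: Sum ranks within each group.
R_1 = 15.5 (n_1 = 4)
R_2 = 25.5 (n_2 = 3)
R_3 = 37 (n_3 = 5)
Step 3: H = 12/(N(N+1)) * sum(R_i^2/n_i) - 3(N+1)
     = 12/(12*13) * (15.5^2/4 + 25.5^2/3 + 37^2/5) - 3*13
     = 0.076923 * 550.612 - 39
     = 3.354808.
Step 4: Ties present; correction factor C = 1 - 6/(12^3 - 12) = 0.996503. Corrected H = 3.354808 / 0.996503 = 3.366579.
Step 5: Under H0, H ~ chi^2(2); p-value = 0.185762.
Step 6: alpha = 0.1. fail to reject H0.

H = 3.3666, df = 2, p = 0.185762, fail to reject H0.


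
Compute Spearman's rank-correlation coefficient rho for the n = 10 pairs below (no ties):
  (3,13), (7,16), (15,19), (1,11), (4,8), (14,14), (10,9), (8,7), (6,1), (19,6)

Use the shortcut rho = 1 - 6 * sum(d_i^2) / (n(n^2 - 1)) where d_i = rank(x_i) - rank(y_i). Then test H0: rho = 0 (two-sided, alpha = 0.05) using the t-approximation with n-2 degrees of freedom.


Step 1: Rank x and y separately (midranks; no ties here).
rank(x): 3->2, 7->5, 15->9, 1->1, 4->3, 14->8, 10->7, 8->6, 6->4, 19->10
rank(y): 13->7, 16->9, 19->10, 11->6, 8->4, 14->8, 9->5, 7->3, 1->1, 6->2
Step 2: d_i = R_x(i) - R_y(i); compute d_i^2.
  (2-7)^2=25, (5-9)^2=16, (9-10)^2=1, (1-6)^2=25, (3-4)^2=1, (8-8)^2=0, (7-5)^2=4, (6-3)^2=9, (4-1)^2=9, (10-2)^2=64
sum(d^2) = 154.
Step 3: rho = 1 - 6*154 / (10*(10^2 - 1)) = 1 - 924/990 = 0.066667.
Step 4: Under H0, t = rho * sqrt((n-2)/(1-rho^2)) = 0.1890 ~ t(8).
Step 5: Two-sided p-value from the t-distribution with 8 df = 0.854813.
Step 6: alpha = 0.05. fail to reject H0.

rho = 0.0667, p = 0.854813, fail to reject H0 at alpha = 0.05.


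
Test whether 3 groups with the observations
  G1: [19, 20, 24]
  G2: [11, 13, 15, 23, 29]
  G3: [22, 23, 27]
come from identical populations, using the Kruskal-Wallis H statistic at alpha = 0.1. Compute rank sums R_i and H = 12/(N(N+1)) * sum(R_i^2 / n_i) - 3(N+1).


Step 1: Combine all N = 11 observations and assign midranks.
sorted (value, group, rank): (11,G2,1), (13,G2,2), (15,G2,3), (19,G1,4), (20,G1,5), (22,G3,6), (23,G2,7.5), (23,G3,7.5), (24,G1,9), (27,G3,10), (29,G2,11)
Step 2: Sum ranks within each group.
R_1 = 18 (n_1 = 3)
R_2 = 24.5 (n_2 = 5)
R_3 = 23.5 (n_3 = 3)
Step 3: H = 12/(N(N+1)) * sum(R_i^2/n_i) - 3(N+1)
     = 12/(11*12) * (18^2/3 + 24.5^2/5 + 23.5^2/3) - 3*12
     = 0.090909 * 412.133 - 36
     = 1.466667.
Step 4: Ties present; correction factor C = 1 - 6/(11^3 - 11) = 0.995455. Corrected H = 1.466667 / 0.995455 = 1.473364.
Step 5: Under H0, H ~ chi^2(2); p-value = 0.478700.
Step 6: alpha = 0.1. fail to reject H0.

H = 1.4734, df = 2, p = 0.478700, fail to reject H0.


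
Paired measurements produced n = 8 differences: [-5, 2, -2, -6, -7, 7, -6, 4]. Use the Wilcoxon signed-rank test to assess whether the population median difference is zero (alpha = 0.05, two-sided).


Step 1: Drop any zero differences (none here) and take |d_i|.
|d| = [5, 2, 2, 6, 7, 7, 6, 4]
Step 2: Midrank |d_i| (ties get averaged ranks).
ranks: |5|->4, |2|->1.5, |2|->1.5, |6|->5.5, |7|->7.5, |7|->7.5, |6|->5.5, |4|->3
Step 3: Attach original signs; sum ranks with positive sign and with negative sign.
W+ = 1.5 + 7.5 + 3 = 12
W- = 4 + 1.5 + 5.5 + 7.5 + 5.5 = 24
(Check: W+ + W- = 36 should equal n(n+1)/2 = 36.)
Step 4: Test statistic W = min(W+, W-) = 12.
Step 5: Ties in |d|, so use the tie-corrected normal approximation.
        E[W] = n(n+1)/4 = 8*9/4 = 18.
        Tie groups: |d|=2 (t=2), |d|=6 (t=2), |d|=7 (t=2); sum(t^3 - t) = 18.
        Var[W] = n(n+1)(2n+1)/24 - sum(t^3-t)/48 = 1224/24 - 18/48 = 50.625.
        z = (W - E[W]) / sqrt(Var[W]) = (12 - 18) / 7.1151 = -0.8433.
        Two-sided p = 2*Phi(z) = 0.399075.
Step 6: alpha = 0.05. fail to reject H0.

W+ = 12, W- = 24, W = min = 12, p = 0.399075, fail to reject H0.


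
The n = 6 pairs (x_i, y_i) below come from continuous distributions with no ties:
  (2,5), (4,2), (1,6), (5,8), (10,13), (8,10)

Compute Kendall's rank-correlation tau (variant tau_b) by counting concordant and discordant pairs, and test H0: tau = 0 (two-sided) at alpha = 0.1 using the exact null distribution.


Step 1: Enumerate the 15 unordered pairs (i,j) with i<j and classify each by sign(x_j-x_i) * sign(y_j-y_i).
  (1,2):dx=+2,dy=-3->D; (1,3):dx=-1,dy=+1->D; (1,4):dx=+3,dy=+3->C; (1,5):dx=+8,dy=+8->C
  (1,6):dx=+6,dy=+5->C; (2,3):dx=-3,dy=+4->D; (2,4):dx=+1,dy=+6->C; (2,5):dx=+6,dy=+11->C
  (2,6):dx=+4,dy=+8->C; (3,4):dx=+4,dy=+2->C; (3,5):dx=+9,dy=+7->C; (3,6):dx=+7,dy=+4->C
  (4,5):dx=+5,dy=+5->C; (4,6):dx=+3,dy=+2->C; (5,6):dx=-2,dy=-3->C
Step 2: C = 12, D = 3, total pairs = 15.
Step 3: tau = (C - D)/(n(n-1)/2) = (12 - 3)/15 = 0.600000.
Step 4: Exact two-sided p-value (enumerate n! = 720 permutations of y under H0): p = 0.136111.
Step 5: alpha = 0.1. fail to reject H0.

tau_b = 0.6000 (C=12, D=3), p = 0.136111, fail to reject H0.


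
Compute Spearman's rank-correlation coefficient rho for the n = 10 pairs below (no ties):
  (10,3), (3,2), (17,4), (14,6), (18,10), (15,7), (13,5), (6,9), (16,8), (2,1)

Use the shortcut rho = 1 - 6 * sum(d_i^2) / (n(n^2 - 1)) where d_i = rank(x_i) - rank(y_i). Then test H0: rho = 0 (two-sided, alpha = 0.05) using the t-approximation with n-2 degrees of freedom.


Step 1: Rank x and y separately (midranks; no ties here).
rank(x): 10->4, 3->2, 17->9, 14->6, 18->10, 15->7, 13->5, 6->3, 16->8, 2->1
rank(y): 3->3, 2->2, 4->4, 6->6, 10->10, 7->7, 5->5, 9->9, 8->8, 1->1
Step 2: d_i = R_x(i) - R_y(i); compute d_i^2.
  (4-3)^2=1, (2-2)^2=0, (9-4)^2=25, (6-6)^2=0, (10-10)^2=0, (7-7)^2=0, (5-5)^2=0, (3-9)^2=36, (8-8)^2=0, (1-1)^2=0
sum(d^2) = 62.
Step 3: rho = 1 - 6*62 / (10*(10^2 - 1)) = 1 - 372/990 = 0.624242.
Step 4: Under H0, t = rho * sqrt((n-2)/(1-rho^2)) = 2.2601 ~ t(8).
Step 5: Two-sided p-value from the t-distribution with 8 df = 0.053718.
Step 6: alpha = 0.05. fail to reject H0.

rho = 0.6242, p = 0.053718, fail to reject H0 at alpha = 0.05.


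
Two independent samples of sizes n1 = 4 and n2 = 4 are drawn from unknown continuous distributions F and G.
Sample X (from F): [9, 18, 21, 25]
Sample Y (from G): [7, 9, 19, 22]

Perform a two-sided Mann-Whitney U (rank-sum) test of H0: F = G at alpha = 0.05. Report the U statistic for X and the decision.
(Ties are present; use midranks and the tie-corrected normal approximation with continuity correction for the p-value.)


Step 1: Combine and sort all 8 observations; assign midranks.
sorted (value, group): (7,Y), (9,X), (9,Y), (18,X), (19,Y), (21,X), (22,Y), (25,X)
ranks: 7->1, 9->2.5, 9->2.5, 18->4, 19->5, 21->6, 22->7, 25->8
Step 2: Rank sum for X: R1 = 2.5 + 4 + 6 + 8 = 20.5.
Step 3: U_X = R1 - n1(n1+1)/2 = 20.5 - 4*5/2 = 20.5 - 10 = 10.5.
       U_Y = n1*n2 - U_X = 16 - 10.5 = 5.5.
Step 4: Ties are present, so use the tie-corrected normal approximation (with continuity correction) for the p-value.
Step 5: p-value = 0.561363; compare to alpha = 0.05. fail to reject H0.

U_X = 10.5, p = 0.561363, fail to reject H0 at alpha = 0.05.


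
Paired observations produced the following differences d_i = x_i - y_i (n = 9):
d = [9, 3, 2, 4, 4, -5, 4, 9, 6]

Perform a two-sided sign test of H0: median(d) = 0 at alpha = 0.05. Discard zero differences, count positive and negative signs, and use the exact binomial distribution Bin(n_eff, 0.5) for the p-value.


Step 1: Discard zero differences. Original n = 9; n_eff = number of nonzero differences = 9.
Nonzero differences (with sign): +9, +3, +2, +4, +4, -5, +4, +9, +6
Step 2: Count signs: positive = 8, negative = 1.
Step 3: Under H0: P(positive) = 0.5, so the number of positives S ~ Bin(9, 0.5).
Step 4: Two-sided exact p-value = sum of Bin(9,0.5) probabilities at or below the observed probability = 0.039062.
Step 5: alpha = 0.05. reject H0.

n_eff = 9, pos = 8, neg = 1, p = 0.039062, reject H0.


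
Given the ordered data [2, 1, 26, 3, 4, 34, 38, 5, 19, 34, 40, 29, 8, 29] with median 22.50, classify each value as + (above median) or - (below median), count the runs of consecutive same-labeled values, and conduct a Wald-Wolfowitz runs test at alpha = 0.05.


Step 1: Compute median = 22.50; label A = above, B = below.
Labels in order: BBABBAABBAAABA  (n_A = 7, n_B = 7)
Step 2: Count runs R = 8.
Step 3: Under H0 (random ordering), E[R] = 2*n_A*n_B/(n_A+n_B) + 1 = 2*7*7/14 + 1 = 8.0000.
        Var[R] = 2*n_A*n_B*(2*n_A*n_B - n_A - n_B) / ((n_A+n_B)^2 * (n_A+n_B-1)) = 8232/2548 = 3.2308.
        SD[R] = 1.7974.
Step 4: R = E[R], so z = 0 with no continuity correction.
Step 5: Two-sided p-value via normal approximation = 2*(1 - Phi(|z|)) = 1.000000.
Step 6: alpha = 0.05. fail to reject H0.

R = 8, z = 0.0000, p = 1.000000, fail to reject H0.


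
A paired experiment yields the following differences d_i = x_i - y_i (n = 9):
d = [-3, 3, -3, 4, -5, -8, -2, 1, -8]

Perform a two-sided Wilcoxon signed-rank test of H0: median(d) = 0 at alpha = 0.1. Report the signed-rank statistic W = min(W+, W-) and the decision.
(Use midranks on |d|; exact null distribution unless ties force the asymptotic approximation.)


Step 1: Drop any zero differences (none here) and take |d_i|.
|d| = [3, 3, 3, 4, 5, 8, 2, 1, 8]
Step 2: Midrank |d_i| (ties get averaged ranks).
ranks: |3|->4, |3|->4, |3|->4, |4|->6, |5|->7, |8|->8.5, |2|->2, |1|->1, |8|->8.5
Step 3: Attach original signs; sum ranks with positive sign and with negative sign.
W+ = 4 + 6 + 1 = 11
W- = 4 + 4 + 7 + 8.5 + 2 + 8.5 = 34
(Check: W+ + W- = 45 should equal n(n+1)/2 = 45.)
Step 4: Test statistic W = min(W+, W-) = 11.
Step 5: Ties in |d|, so use the tie-corrected normal approximation.
        E[W] = n(n+1)/4 = 9*10/4 = 22.5.
        Tie groups: |d|=3 (t=3), |d|=8 (t=2); sum(t^3 - t) = 30.
        Var[W] = n(n+1)(2n+1)/24 - sum(t^3-t)/48 = 1710/24 - 30/48 = 70.625.
        z = (W - E[W]) / sqrt(Var[W]) = (11 - 22.5) / 8.4039 = -1.3684.
        Two-sided p = 2*Phi(z) = 0.171181.
Step 6: alpha = 0.1. fail to reject H0.

W+ = 11, W- = 34, W = min = 11, p = 0.171181, fail to reject H0.


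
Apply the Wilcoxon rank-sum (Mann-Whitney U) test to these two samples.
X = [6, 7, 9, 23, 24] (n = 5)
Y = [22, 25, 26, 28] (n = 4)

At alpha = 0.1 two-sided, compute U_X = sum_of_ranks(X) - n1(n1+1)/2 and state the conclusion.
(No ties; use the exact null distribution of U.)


Step 1: Combine and sort all 9 observations; assign midranks.
sorted (value, group): (6,X), (7,X), (9,X), (22,Y), (23,X), (24,X), (25,Y), (26,Y), (28,Y)
ranks: 6->1, 7->2, 9->3, 22->4, 23->5, 24->6, 25->7, 26->8, 28->9
Step 2: Rank sum for X: R1 = 1 + 2 + 3 + 5 + 6 = 17.
Step 3: U_X = R1 - n1(n1+1)/2 = 17 - 5*6/2 = 17 - 15 = 2.
       U_Y = n1*n2 - U_X = 20 - 2 = 18.
Step 4: No ties, so the exact null distribution of U (based on enumerating the C(9,5) = 126 equally likely rank assignments) gives the two-sided p-value.
Step 5: p-value = 0.063492; compare to alpha = 0.1. reject H0.

U_X = 2, p = 0.063492, reject H0 at alpha = 0.1.


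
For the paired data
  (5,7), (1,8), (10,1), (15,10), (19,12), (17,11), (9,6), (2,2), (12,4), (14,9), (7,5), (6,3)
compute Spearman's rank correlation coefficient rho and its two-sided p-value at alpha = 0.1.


Step 1: Rank x and y separately (midranks; no ties here).
rank(x): 5->3, 1->1, 10->7, 15->10, 19->12, 17->11, 9->6, 2->2, 12->8, 14->9, 7->5, 6->4
rank(y): 7->7, 8->8, 1->1, 10->10, 12->12, 11->11, 6->6, 2->2, 4->4, 9->9, 5->5, 3->3
Step 2: d_i = R_x(i) - R_y(i); compute d_i^2.
  (3-7)^2=16, (1-8)^2=49, (7-1)^2=36, (10-10)^2=0, (12-12)^2=0, (11-11)^2=0, (6-6)^2=0, (2-2)^2=0, (8-4)^2=16, (9-9)^2=0, (5-5)^2=0, (4-3)^2=1
sum(d^2) = 118.
Step 3: rho = 1 - 6*118 / (12*(12^2 - 1)) = 1 - 708/1716 = 0.587413.
Step 4: Under H0, t = rho * sqrt((n-2)/(1-rho^2)) = 2.2953 ~ t(10).
Step 5: Two-sided p-value from the t-distribution with 10 df = 0.044609.
Step 6: alpha = 0.1. reject H0.

rho = 0.5874, p = 0.044609, reject H0 at alpha = 0.1.


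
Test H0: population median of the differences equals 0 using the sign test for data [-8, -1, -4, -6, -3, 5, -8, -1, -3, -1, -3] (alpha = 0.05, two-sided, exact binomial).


Step 1: Discard zero differences. Original n = 11; n_eff = number of nonzero differences = 11.
Nonzero differences (with sign): -8, -1, -4, -6, -3, +5, -8, -1, -3, -1, -3
Step 2: Count signs: positive = 1, negative = 10.
Step 3: Under H0: P(positive) = 0.5, so the number of positives S ~ Bin(11, 0.5).
Step 4: Two-sided exact p-value = sum of Bin(11,0.5) probabilities at or below the observed probability = 0.011719.
Step 5: alpha = 0.05. reject H0.

n_eff = 11, pos = 1, neg = 10, p = 0.011719, reject H0.


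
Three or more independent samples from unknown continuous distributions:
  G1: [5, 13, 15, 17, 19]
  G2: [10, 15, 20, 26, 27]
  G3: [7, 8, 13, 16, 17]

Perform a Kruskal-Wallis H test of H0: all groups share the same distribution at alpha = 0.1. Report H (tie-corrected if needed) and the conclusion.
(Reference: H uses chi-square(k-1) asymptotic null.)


Step 1: Combine all N = 15 observations and assign midranks.
sorted (value, group, rank): (5,G1,1), (7,G3,2), (8,G3,3), (10,G2,4), (13,G1,5.5), (13,G3,5.5), (15,G1,7.5), (15,G2,7.5), (16,G3,9), (17,G1,10.5), (17,G3,10.5), (19,G1,12), (20,G2,13), (26,G2,14), (27,G2,15)
Step 2: Sum ranks within each group.
R_1 = 36.5 (n_1 = 5)
R_2 = 53.5 (n_2 = 5)
R_3 = 30 (n_3 = 5)
Step 3: H = 12/(N(N+1)) * sum(R_i^2/n_i) - 3(N+1)
     = 12/(15*16) * (36.5^2/5 + 53.5^2/5 + 30^2/5) - 3*16
     = 0.050000 * 1018.9 - 48
     = 2.945000.
Step 4: Ties present; correction factor C = 1 - 18/(15^3 - 15) = 0.994643. Corrected H = 2.945000 / 0.994643 = 2.960862.
Step 5: Under H0, H ~ chi^2(2); p-value = 0.227540.
Step 6: alpha = 0.1. fail to reject H0.

H = 2.9609, df = 2, p = 0.227540, fail to reject H0.


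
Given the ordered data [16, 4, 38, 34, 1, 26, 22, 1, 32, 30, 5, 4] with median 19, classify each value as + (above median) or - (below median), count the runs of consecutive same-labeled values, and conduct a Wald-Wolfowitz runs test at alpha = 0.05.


Step 1: Compute median = 19; label A = above, B = below.
Labels in order: BBAABAABAABB  (n_A = 6, n_B = 6)
Step 2: Count runs R = 7.
Step 3: Under H0 (random ordering), E[R] = 2*n_A*n_B/(n_A+n_B) + 1 = 2*6*6/12 + 1 = 7.0000.
        Var[R] = 2*n_A*n_B*(2*n_A*n_B - n_A - n_B) / ((n_A+n_B)^2 * (n_A+n_B-1)) = 4320/1584 = 2.7273.
        SD[R] = 1.6514.
Step 4: R = E[R], so z = 0 with no continuity correction.
Step 5: Two-sided p-value via normal approximation = 2*(1 - Phi(|z|)) = 1.000000.
Step 6: alpha = 0.05. fail to reject H0.

R = 7, z = 0.0000, p = 1.000000, fail to reject H0.


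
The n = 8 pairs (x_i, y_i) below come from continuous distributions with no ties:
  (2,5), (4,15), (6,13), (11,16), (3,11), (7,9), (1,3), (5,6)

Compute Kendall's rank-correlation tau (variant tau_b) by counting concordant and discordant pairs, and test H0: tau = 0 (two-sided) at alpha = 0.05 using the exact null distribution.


Step 1: Enumerate the 28 unordered pairs (i,j) with i<j and classify each by sign(x_j-x_i) * sign(y_j-y_i).
  (1,2):dx=+2,dy=+10->C; (1,3):dx=+4,dy=+8->C; (1,4):dx=+9,dy=+11->C; (1,5):dx=+1,dy=+6->C
  (1,6):dx=+5,dy=+4->C; (1,7):dx=-1,dy=-2->C; (1,8):dx=+3,dy=+1->C; (2,3):dx=+2,dy=-2->D
  (2,4):dx=+7,dy=+1->C; (2,5):dx=-1,dy=-4->C; (2,6):dx=+3,dy=-6->D; (2,7):dx=-3,dy=-12->C
  (2,8):dx=+1,dy=-9->D; (3,4):dx=+5,dy=+3->C; (3,5):dx=-3,dy=-2->C; (3,6):dx=+1,dy=-4->D
  (3,7):dx=-5,dy=-10->C; (3,8):dx=-1,dy=-7->C; (4,5):dx=-8,dy=-5->C; (4,6):dx=-4,dy=-7->C
  (4,7):dx=-10,dy=-13->C; (4,8):dx=-6,dy=-10->C; (5,6):dx=+4,dy=-2->D; (5,7):dx=-2,dy=-8->C
  (5,8):dx=+2,dy=-5->D; (6,7):dx=-6,dy=-6->C; (6,8):dx=-2,dy=-3->C; (7,8):dx=+4,dy=+3->C
Step 2: C = 22, D = 6, total pairs = 28.
Step 3: tau = (C - D)/(n(n-1)/2) = (22 - 6)/28 = 0.571429.
Step 4: Exact two-sided p-value (enumerate n! = 40320 permutations of y under H0): p = 0.061012.
Step 5: alpha = 0.05. fail to reject H0.

tau_b = 0.5714 (C=22, D=6), p = 0.061012, fail to reject H0.


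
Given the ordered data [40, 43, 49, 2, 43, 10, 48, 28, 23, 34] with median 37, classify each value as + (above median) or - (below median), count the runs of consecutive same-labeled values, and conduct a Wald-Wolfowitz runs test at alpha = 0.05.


Step 1: Compute median = 37; label A = above, B = below.
Labels in order: AAABABABBB  (n_A = 5, n_B = 5)
Step 2: Count runs R = 6.
Step 3: Under H0 (random ordering), E[R] = 2*n_A*n_B/(n_A+n_B) + 1 = 2*5*5/10 + 1 = 6.0000.
        Var[R] = 2*n_A*n_B*(2*n_A*n_B - n_A - n_B) / ((n_A+n_B)^2 * (n_A+n_B-1)) = 2000/900 = 2.2222.
        SD[R] = 1.4907.
Step 4: R = E[R], so z = 0 with no continuity correction.
Step 5: Two-sided p-value via normal approximation = 2*(1 - Phi(|z|)) = 1.000000.
Step 6: alpha = 0.05. fail to reject H0.

R = 6, z = 0.0000, p = 1.000000, fail to reject H0.


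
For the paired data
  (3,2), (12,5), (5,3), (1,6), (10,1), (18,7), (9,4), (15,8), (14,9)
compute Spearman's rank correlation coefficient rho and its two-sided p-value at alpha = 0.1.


Step 1: Rank x and y separately (midranks; no ties here).
rank(x): 3->2, 12->6, 5->3, 1->1, 10->5, 18->9, 9->4, 15->8, 14->7
rank(y): 2->2, 5->5, 3->3, 6->6, 1->1, 7->7, 4->4, 8->8, 9->9
Step 2: d_i = R_x(i) - R_y(i); compute d_i^2.
  (2-2)^2=0, (6-5)^2=1, (3-3)^2=0, (1-6)^2=25, (5-1)^2=16, (9-7)^2=4, (4-4)^2=0, (8-8)^2=0, (7-9)^2=4
sum(d^2) = 50.
Step 3: rho = 1 - 6*50 / (9*(9^2 - 1)) = 1 - 300/720 = 0.583333.
Step 4: Under H0, t = rho * sqrt((n-2)/(1-rho^2)) = 1.9001 ~ t(7).
Step 5: Two-sided p-value from the t-distribution with 7 df = 0.099186.
Step 6: alpha = 0.1. reject H0.

rho = 0.5833, p = 0.099186, reject H0 at alpha = 0.1.


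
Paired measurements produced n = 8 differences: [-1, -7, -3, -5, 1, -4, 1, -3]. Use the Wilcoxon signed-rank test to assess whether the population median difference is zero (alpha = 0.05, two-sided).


Step 1: Drop any zero differences (none here) and take |d_i|.
|d| = [1, 7, 3, 5, 1, 4, 1, 3]
Step 2: Midrank |d_i| (ties get averaged ranks).
ranks: |1|->2, |7|->8, |3|->4.5, |5|->7, |1|->2, |4|->6, |1|->2, |3|->4.5
Step 3: Attach original signs; sum ranks with positive sign and with negative sign.
W+ = 2 + 2 = 4
W- = 2 + 8 + 4.5 + 7 + 6 + 4.5 = 32
(Check: W+ + W- = 36 should equal n(n+1)/2 = 36.)
Step 4: Test statistic W = min(W+, W-) = 4.
Step 5: Ties in |d|, so use the tie-corrected normal approximation.
        E[W] = n(n+1)/4 = 8*9/4 = 18.
        Tie groups: |d|=1 (t=3), |d|=3 (t=2); sum(t^3 - t) = 30.
        Var[W] = n(n+1)(2n+1)/24 - sum(t^3-t)/48 = 1224/24 - 30/48 = 50.375.
        z = (W - E[W]) / sqrt(Var[W]) = (4 - 18) / 7.0975 = -1.9725.
        Two-sided p = 2*Phi(z) = 0.048551.
Step 6: alpha = 0.05. reject H0.

W+ = 4, W- = 32, W = min = 4, p = 0.048551, reject H0.


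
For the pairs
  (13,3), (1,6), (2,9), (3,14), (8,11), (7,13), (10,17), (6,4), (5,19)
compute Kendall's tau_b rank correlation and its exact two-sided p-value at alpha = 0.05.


Step 1: Enumerate the 36 unordered pairs (i,j) with i<j and classify each by sign(x_j-x_i) * sign(y_j-y_i).
  (1,2):dx=-12,dy=+3->D; (1,3):dx=-11,dy=+6->D; (1,4):dx=-10,dy=+11->D; (1,5):dx=-5,dy=+8->D
  (1,6):dx=-6,dy=+10->D; (1,7):dx=-3,dy=+14->D; (1,8):dx=-7,dy=+1->D; (1,9):dx=-8,dy=+16->D
  (2,3):dx=+1,dy=+3->C; (2,4):dx=+2,dy=+8->C; (2,5):dx=+7,dy=+5->C; (2,6):dx=+6,dy=+7->C
  (2,7):dx=+9,dy=+11->C; (2,8):dx=+5,dy=-2->D; (2,9):dx=+4,dy=+13->C; (3,4):dx=+1,dy=+5->C
  (3,5):dx=+6,dy=+2->C; (3,6):dx=+5,dy=+4->C; (3,7):dx=+8,dy=+8->C; (3,8):dx=+4,dy=-5->D
  (3,9):dx=+3,dy=+10->C; (4,5):dx=+5,dy=-3->D; (4,6):dx=+4,dy=-1->D; (4,7):dx=+7,dy=+3->C
  (4,8):dx=+3,dy=-10->D; (4,9):dx=+2,dy=+5->C; (5,6):dx=-1,dy=+2->D; (5,7):dx=+2,dy=+6->C
  (5,8):dx=-2,dy=-7->C; (5,9):dx=-3,dy=+8->D; (6,7):dx=+3,dy=+4->C; (6,8):dx=-1,dy=-9->C
  (6,9):dx=-2,dy=+6->D; (7,8):dx=-4,dy=-13->C; (7,9):dx=-5,dy=+2->D; (8,9):dx=-1,dy=+15->D
Step 2: C = 18, D = 18, total pairs = 36.
Step 3: tau = (C - D)/(n(n-1)/2) = (18 - 18)/36 = 0.000000.
Step 4: Exact two-sided p-value (enumerate n! = 362880 permutations of y under H0): p = 1.000000.
Step 5: alpha = 0.05. fail to reject H0.

tau_b = 0.0000 (C=18, D=18), p = 1.000000, fail to reject H0.


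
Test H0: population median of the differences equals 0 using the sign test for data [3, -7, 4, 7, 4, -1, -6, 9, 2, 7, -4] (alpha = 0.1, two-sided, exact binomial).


Step 1: Discard zero differences. Original n = 11; n_eff = number of nonzero differences = 11.
Nonzero differences (with sign): +3, -7, +4, +7, +4, -1, -6, +9, +2, +7, -4
Step 2: Count signs: positive = 7, negative = 4.
Step 3: Under H0: P(positive) = 0.5, so the number of positives S ~ Bin(11, 0.5).
Step 4: Two-sided exact p-value = sum of Bin(11,0.5) probabilities at or below the observed probability = 0.548828.
Step 5: alpha = 0.1. fail to reject H0.

n_eff = 11, pos = 7, neg = 4, p = 0.548828, fail to reject H0.


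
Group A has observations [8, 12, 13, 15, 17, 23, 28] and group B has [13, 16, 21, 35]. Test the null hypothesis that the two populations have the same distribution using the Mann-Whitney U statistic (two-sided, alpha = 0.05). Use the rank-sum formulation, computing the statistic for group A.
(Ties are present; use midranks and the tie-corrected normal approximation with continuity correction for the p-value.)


Step 1: Combine and sort all 11 observations; assign midranks.
sorted (value, group): (8,X), (12,X), (13,X), (13,Y), (15,X), (16,Y), (17,X), (21,Y), (23,X), (28,X), (35,Y)
ranks: 8->1, 12->2, 13->3.5, 13->3.5, 15->5, 16->6, 17->7, 21->8, 23->9, 28->10, 35->11
Step 2: Rank sum for X: R1 = 1 + 2 + 3.5 + 5 + 7 + 9 + 10 = 37.5.
Step 3: U_X = R1 - n1(n1+1)/2 = 37.5 - 7*8/2 = 37.5 - 28 = 9.5.
       U_Y = n1*n2 - U_X = 28 - 9.5 = 18.5.
Step 4: Ties are present, so use the tie-corrected normal approximation (with continuity correction) for the p-value.
Step 5: p-value = 0.448659; compare to alpha = 0.05. fail to reject H0.

U_X = 9.5, p = 0.448659, fail to reject H0 at alpha = 0.05.


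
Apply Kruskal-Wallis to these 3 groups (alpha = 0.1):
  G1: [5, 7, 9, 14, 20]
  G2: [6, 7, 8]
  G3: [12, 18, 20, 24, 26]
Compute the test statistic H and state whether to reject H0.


Step 1: Combine all N = 13 observations and assign midranks.
sorted (value, group, rank): (5,G1,1), (6,G2,2), (7,G1,3.5), (7,G2,3.5), (8,G2,5), (9,G1,6), (12,G3,7), (14,G1,8), (18,G3,9), (20,G1,10.5), (20,G3,10.5), (24,G3,12), (26,G3,13)
Step 2: Sum ranks within each group.
R_1 = 29 (n_1 = 5)
R_2 = 10.5 (n_2 = 3)
R_3 = 51.5 (n_3 = 5)
Step 3: H = 12/(N(N+1)) * sum(R_i^2/n_i) - 3(N+1)
     = 12/(13*14) * (29^2/5 + 10.5^2/3 + 51.5^2/5) - 3*14
     = 0.065934 * 735.4 - 42
     = 6.487912.
Step 4: Ties present; correction factor C = 1 - 12/(13^3 - 13) = 0.994505. Corrected H = 6.487912 / 0.994505 = 6.523757.
Step 5: Under H0, H ~ chi^2(2); p-value = 0.038316.
Step 6: alpha = 0.1. reject H0.

H = 6.5238, df = 2, p = 0.038316, reject H0.


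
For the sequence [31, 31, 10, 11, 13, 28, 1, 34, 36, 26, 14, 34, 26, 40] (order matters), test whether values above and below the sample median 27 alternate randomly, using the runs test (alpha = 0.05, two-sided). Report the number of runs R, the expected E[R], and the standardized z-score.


Step 1: Compute median = 27; label A = above, B = below.
Labels in order: AABBBABAABBABA  (n_A = 7, n_B = 7)
Step 2: Count runs R = 9.
Step 3: Under H0 (random ordering), E[R] = 2*n_A*n_B/(n_A+n_B) + 1 = 2*7*7/14 + 1 = 8.0000.
        Var[R] = 2*n_A*n_B*(2*n_A*n_B - n_A - n_B) / ((n_A+n_B)^2 * (n_A+n_B-1)) = 8232/2548 = 3.2308.
        SD[R] = 1.7974.
Step 4: Continuity-corrected z = (R - 0.5 - E[R]) / SD[R] = (9 - 0.5 - 8.0000) / 1.7974 = 0.2782.
Step 5: Two-sided p-value via normal approximation = 2*(1 - Phi(|z|)) = 0.780879.
Step 6: alpha = 0.05. fail to reject H0.

R = 9, z = 0.2782, p = 0.780879, fail to reject H0.


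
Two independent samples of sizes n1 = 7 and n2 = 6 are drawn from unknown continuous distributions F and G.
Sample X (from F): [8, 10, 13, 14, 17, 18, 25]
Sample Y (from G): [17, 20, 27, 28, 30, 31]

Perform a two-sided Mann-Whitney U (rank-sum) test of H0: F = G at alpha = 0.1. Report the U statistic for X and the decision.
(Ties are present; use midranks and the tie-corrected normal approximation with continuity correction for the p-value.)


Step 1: Combine and sort all 13 observations; assign midranks.
sorted (value, group): (8,X), (10,X), (13,X), (14,X), (17,X), (17,Y), (18,X), (20,Y), (25,X), (27,Y), (28,Y), (30,Y), (31,Y)
ranks: 8->1, 10->2, 13->3, 14->4, 17->5.5, 17->5.5, 18->7, 20->8, 25->9, 27->10, 28->11, 30->12, 31->13
Step 2: Rank sum for X: R1 = 1 + 2 + 3 + 4 + 5.5 + 7 + 9 = 31.5.
Step 3: U_X = R1 - n1(n1+1)/2 = 31.5 - 7*8/2 = 31.5 - 28 = 3.5.
       U_Y = n1*n2 - U_X = 42 - 3.5 = 38.5.
Step 4: Ties are present, so use the tie-corrected normal approximation (with continuity correction) for the p-value.
Step 5: p-value = 0.015019; compare to alpha = 0.1. reject H0.

U_X = 3.5, p = 0.015019, reject H0 at alpha = 0.1.


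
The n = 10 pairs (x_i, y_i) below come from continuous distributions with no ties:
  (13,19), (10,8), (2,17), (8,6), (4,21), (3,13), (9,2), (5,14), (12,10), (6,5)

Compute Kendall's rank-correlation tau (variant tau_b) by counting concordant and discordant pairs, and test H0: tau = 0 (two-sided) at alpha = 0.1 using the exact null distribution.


Step 1: Enumerate the 45 unordered pairs (i,j) with i<j and classify each by sign(x_j-x_i) * sign(y_j-y_i).
  (1,2):dx=-3,dy=-11->C; (1,3):dx=-11,dy=-2->C; (1,4):dx=-5,dy=-13->C; (1,5):dx=-9,dy=+2->D
  (1,6):dx=-10,dy=-6->C; (1,7):dx=-4,dy=-17->C; (1,8):dx=-8,dy=-5->C; (1,9):dx=-1,dy=-9->C
  (1,10):dx=-7,dy=-14->C; (2,3):dx=-8,dy=+9->D; (2,4):dx=-2,dy=-2->C; (2,5):dx=-6,dy=+13->D
  (2,6):dx=-7,dy=+5->D; (2,7):dx=-1,dy=-6->C; (2,8):dx=-5,dy=+6->D; (2,9):dx=+2,dy=+2->C
  (2,10):dx=-4,dy=-3->C; (3,4):dx=+6,dy=-11->D; (3,5):dx=+2,dy=+4->C; (3,6):dx=+1,dy=-4->D
  (3,7):dx=+7,dy=-15->D; (3,8):dx=+3,dy=-3->D; (3,9):dx=+10,dy=-7->D; (3,10):dx=+4,dy=-12->D
  (4,5):dx=-4,dy=+15->D; (4,6):dx=-5,dy=+7->D; (4,7):dx=+1,dy=-4->D; (4,8):dx=-3,dy=+8->D
  (4,9):dx=+4,dy=+4->C; (4,10):dx=-2,dy=-1->C; (5,6):dx=-1,dy=-8->C; (5,7):dx=+5,dy=-19->D
  (5,8):dx=+1,dy=-7->D; (5,9):dx=+8,dy=-11->D; (5,10):dx=+2,dy=-16->D; (6,7):dx=+6,dy=-11->D
  (6,8):dx=+2,dy=+1->C; (6,9):dx=+9,dy=-3->D; (6,10):dx=+3,dy=-8->D; (7,8):dx=-4,dy=+12->D
  (7,9):dx=+3,dy=+8->C; (7,10):dx=-3,dy=+3->D; (8,9):dx=+7,dy=-4->D; (8,10):dx=+1,dy=-9->D
  (9,10):dx=-6,dy=-5->C
Step 2: C = 19, D = 26, total pairs = 45.
Step 3: tau = (C - D)/(n(n-1)/2) = (19 - 26)/45 = -0.155556.
Step 4: Exact two-sided p-value (enumerate n! = 3628800 permutations of y under H0): p = 0.600654.
Step 5: alpha = 0.1. fail to reject H0.

tau_b = -0.1556 (C=19, D=26), p = 0.600654, fail to reject H0.


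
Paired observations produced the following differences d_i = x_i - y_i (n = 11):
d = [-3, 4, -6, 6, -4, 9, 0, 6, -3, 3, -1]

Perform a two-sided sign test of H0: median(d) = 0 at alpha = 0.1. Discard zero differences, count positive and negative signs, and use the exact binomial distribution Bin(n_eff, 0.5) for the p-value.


Step 1: Discard zero differences. Original n = 11; n_eff = number of nonzero differences = 10.
Nonzero differences (with sign): -3, +4, -6, +6, -4, +9, +6, -3, +3, -1
Step 2: Count signs: positive = 5, negative = 5.
Step 3: Under H0: P(positive) = 0.5, so the number of positives S ~ Bin(10, 0.5).
Step 4: Two-sided exact p-value = sum of Bin(10,0.5) probabilities at or below the observed probability = 1.000000.
Step 5: alpha = 0.1. fail to reject H0.

n_eff = 10, pos = 5, neg = 5, p = 1.000000, fail to reject H0.


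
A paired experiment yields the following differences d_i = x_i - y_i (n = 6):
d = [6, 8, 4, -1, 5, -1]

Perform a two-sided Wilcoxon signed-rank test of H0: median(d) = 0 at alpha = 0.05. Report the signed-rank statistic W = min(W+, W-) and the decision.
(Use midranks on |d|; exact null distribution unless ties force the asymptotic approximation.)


Step 1: Drop any zero differences (none here) and take |d_i|.
|d| = [6, 8, 4, 1, 5, 1]
Step 2: Midrank |d_i| (ties get averaged ranks).
ranks: |6|->5, |8|->6, |4|->3, |1|->1.5, |5|->4, |1|->1.5
Step 3: Attach original signs; sum ranks with positive sign and with negative sign.
W+ = 5 + 6 + 3 + 4 = 18
W- = 1.5 + 1.5 = 3
(Check: W+ + W- = 21 should equal n(n+1)/2 = 21.)
Step 4: Test statistic W = min(W+, W-) = 3.
Step 5: Ties in |d|, so use the tie-corrected normal approximation.
        E[W] = n(n+1)/4 = 6*7/4 = 10.5.
        Tie groups: |d|=1 (t=2); sum(t^3 - t) = 6.
        Var[W] = n(n+1)(2n+1)/24 - sum(t^3-t)/48 = 546/24 - 6/48 = 22.625.
        z = (W - E[W]) / sqrt(Var[W]) = (3 - 10.5) / 4.7566 = -1.5768.
        Two-sided p = 2*Phi(z) = 0.114850.
Step 6: alpha = 0.05. fail to reject H0.

W+ = 18, W- = 3, W = min = 3, p = 0.114850, fail to reject H0.


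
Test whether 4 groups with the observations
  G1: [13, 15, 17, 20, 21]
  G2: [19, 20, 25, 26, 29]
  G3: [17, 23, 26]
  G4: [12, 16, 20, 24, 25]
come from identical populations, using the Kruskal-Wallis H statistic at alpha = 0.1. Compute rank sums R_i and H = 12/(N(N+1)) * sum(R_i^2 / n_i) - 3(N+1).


Step 1: Combine all N = 18 observations and assign midranks.
sorted (value, group, rank): (12,G4,1), (13,G1,2), (15,G1,3), (16,G4,4), (17,G1,5.5), (17,G3,5.5), (19,G2,7), (20,G1,9), (20,G2,9), (20,G4,9), (21,G1,11), (23,G3,12), (24,G4,13), (25,G2,14.5), (25,G4,14.5), (26,G2,16.5), (26,G3,16.5), (29,G2,18)
Step 2: Sum ranks within each group.
R_1 = 30.5 (n_1 = 5)
R_2 = 65 (n_2 = 5)
R_3 = 34 (n_3 = 3)
R_4 = 41.5 (n_4 = 5)
Step 3: H = 12/(N(N+1)) * sum(R_i^2/n_i) - 3(N+1)
     = 12/(18*19) * (30.5^2/5 + 65^2/5 + 34^2/3 + 41.5^2/5) - 3*19
     = 0.035088 * 1760.83 - 57
     = 4.783626.
Step 4: Ties present; correction factor C = 1 - 42/(18^3 - 18) = 0.992776. Corrected H = 4.783626 / 0.992776 = 4.818434.
Step 5: Under H0, H ~ chi^2(3); p-value = 0.185585.
Step 6: alpha = 0.1. fail to reject H0.

H = 4.8184, df = 3, p = 0.185585, fail to reject H0.


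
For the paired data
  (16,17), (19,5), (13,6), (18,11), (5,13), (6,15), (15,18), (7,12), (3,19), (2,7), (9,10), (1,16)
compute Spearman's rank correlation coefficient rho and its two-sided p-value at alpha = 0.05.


Step 1: Rank x and y separately (midranks; no ties here).
rank(x): 16->10, 19->12, 13->8, 18->11, 5->4, 6->5, 15->9, 7->6, 3->3, 2->2, 9->7, 1->1
rank(y): 17->10, 5->1, 6->2, 11->5, 13->7, 15->8, 18->11, 12->6, 19->12, 7->3, 10->4, 16->9
Step 2: d_i = R_x(i) - R_y(i); compute d_i^2.
  (10-10)^2=0, (12-1)^2=121, (8-2)^2=36, (11-5)^2=36, (4-7)^2=9, (5-8)^2=9, (9-11)^2=4, (6-6)^2=0, (3-12)^2=81, (2-3)^2=1, (7-4)^2=9, (1-9)^2=64
sum(d^2) = 370.
Step 3: rho = 1 - 6*370 / (12*(12^2 - 1)) = 1 - 2220/1716 = -0.293706.
Step 4: Under H0, t = rho * sqrt((n-2)/(1-rho^2)) = -0.9716 ~ t(10).
Step 5: Two-sided p-value from the t-distribution with 10 df = 0.354148.
Step 6: alpha = 0.05. fail to reject H0.

rho = -0.2937, p = 0.354148, fail to reject H0 at alpha = 0.05.


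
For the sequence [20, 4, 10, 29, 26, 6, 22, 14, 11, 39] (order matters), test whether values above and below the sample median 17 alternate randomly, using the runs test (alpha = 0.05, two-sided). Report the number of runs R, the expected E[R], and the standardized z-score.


Step 1: Compute median = 17; label A = above, B = below.
Labels in order: ABBAABABBA  (n_A = 5, n_B = 5)
Step 2: Count runs R = 7.
Step 3: Under H0 (random ordering), E[R] = 2*n_A*n_B/(n_A+n_B) + 1 = 2*5*5/10 + 1 = 6.0000.
        Var[R] = 2*n_A*n_B*(2*n_A*n_B - n_A - n_B) / ((n_A+n_B)^2 * (n_A+n_B-1)) = 2000/900 = 2.2222.
        SD[R] = 1.4907.
Step 4: Continuity-corrected z = (R - 0.5 - E[R]) / SD[R] = (7 - 0.5 - 6.0000) / 1.4907 = 0.3354.
Step 5: Two-sided p-value via normal approximation = 2*(1 - Phi(|z|)) = 0.737316.
Step 6: alpha = 0.05. fail to reject H0.

R = 7, z = 0.3354, p = 0.737316, fail to reject H0.


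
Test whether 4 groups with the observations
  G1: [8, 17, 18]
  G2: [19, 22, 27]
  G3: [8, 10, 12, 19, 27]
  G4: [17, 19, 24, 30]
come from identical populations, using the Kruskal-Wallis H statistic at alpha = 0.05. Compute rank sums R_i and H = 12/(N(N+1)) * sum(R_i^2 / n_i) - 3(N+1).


Step 1: Combine all N = 15 observations and assign midranks.
sorted (value, group, rank): (8,G1,1.5), (8,G3,1.5), (10,G3,3), (12,G3,4), (17,G1,5.5), (17,G4,5.5), (18,G1,7), (19,G2,9), (19,G3,9), (19,G4,9), (22,G2,11), (24,G4,12), (27,G2,13.5), (27,G3,13.5), (30,G4,15)
Step 2: Sum ranks within each group.
R_1 = 14 (n_1 = 3)
R_2 = 33.5 (n_2 = 3)
R_3 = 31 (n_3 = 5)
R_4 = 41.5 (n_4 = 4)
Step 3: H = 12/(N(N+1)) * sum(R_i^2/n_i) - 3(N+1)
     = 12/(15*16) * (14^2/3 + 33.5^2/3 + 31^2/5 + 41.5^2/4) - 3*16
     = 0.050000 * 1062.18 - 48
     = 5.108958.
Step 4: Ties present; correction factor C = 1 - 42/(15^3 - 15) = 0.987500. Corrected H = 5.108958 / 0.987500 = 5.173629.
Step 5: Under H0, H ~ chi^2(3); p-value = 0.159516.
Step 6: alpha = 0.05. fail to reject H0.

H = 5.1736, df = 3, p = 0.159516, fail to reject H0.


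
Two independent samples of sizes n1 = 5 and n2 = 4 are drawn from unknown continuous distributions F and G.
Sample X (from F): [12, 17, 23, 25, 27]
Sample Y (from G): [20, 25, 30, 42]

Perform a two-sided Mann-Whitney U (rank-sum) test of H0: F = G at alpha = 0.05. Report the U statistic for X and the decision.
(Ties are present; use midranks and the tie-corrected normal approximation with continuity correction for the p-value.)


Step 1: Combine and sort all 9 observations; assign midranks.
sorted (value, group): (12,X), (17,X), (20,Y), (23,X), (25,X), (25,Y), (27,X), (30,Y), (42,Y)
ranks: 12->1, 17->2, 20->3, 23->4, 25->5.5, 25->5.5, 27->7, 30->8, 42->9
Step 2: Rank sum for X: R1 = 1 + 2 + 4 + 5.5 + 7 = 19.5.
Step 3: U_X = R1 - n1(n1+1)/2 = 19.5 - 5*6/2 = 19.5 - 15 = 4.5.
       U_Y = n1*n2 - U_X = 20 - 4.5 = 15.5.
Step 4: Ties are present, so use the tie-corrected normal approximation (with continuity correction) for the p-value.
Step 5: p-value = 0.218742; compare to alpha = 0.05. fail to reject H0.

U_X = 4.5, p = 0.218742, fail to reject H0 at alpha = 0.05.


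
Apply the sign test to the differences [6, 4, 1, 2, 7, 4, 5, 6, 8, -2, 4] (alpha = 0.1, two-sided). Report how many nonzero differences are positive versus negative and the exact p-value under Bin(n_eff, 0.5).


Step 1: Discard zero differences. Original n = 11; n_eff = number of nonzero differences = 11.
Nonzero differences (with sign): +6, +4, +1, +2, +7, +4, +5, +6, +8, -2, +4
Step 2: Count signs: positive = 10, negative = 1.
Step 3: Under H0: P(positive) = 0.5, so the number of positives S ~ Bin(11, 0.5).
Step 4: Two-sided exact p-value = sum of Bin(11,0.5) probabilities at or below the observed probability = 0.011719.
Step 5: alpha = 0.1. reject H0.

n_eff = 11, pos = 10, neg = 1, p = 0.011719, reject H0.
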